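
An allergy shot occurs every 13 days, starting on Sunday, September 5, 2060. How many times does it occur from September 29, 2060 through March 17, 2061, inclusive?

Occurrences land 13·i days after September 5, 2060 for i = 0, 1, 2, …
September 29, 2060 is 24 days after the start; 24 ÷ 13 = 1 remainder 11; since the remainder is 11, round up to i = 2. First occurrence in the window: #3 on October 1, 2060 (2×13 = 26 days in).
March 17, 2061 is 193 days after the start; 193 ÷ 13 = 14 remainder 11. Last occurrence in the window: #15 on March 6, 2061.
Occurrences #3 through #15: 13 in total.

13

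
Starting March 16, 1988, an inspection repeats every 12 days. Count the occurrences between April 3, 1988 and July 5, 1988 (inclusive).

8

Occurrences land 12·i days after March 16, 1988 for i = 0, 1, 2, …
April 3, 1988 is 18 days after the start; 18 ÷ 12 = 1 remainder 6; since the remainder is 6, round up to i = 2. First occurrence in the window: #3 on April 9, 1988 (2×12 = 24 days in).
July 5, 1988 is 111 days after the start; 111 ÷ 12 = 9 remainder 3. Last occurrence in the window: #10 on July 2, 1988.
Occurrences #3 through #10: 8 in total.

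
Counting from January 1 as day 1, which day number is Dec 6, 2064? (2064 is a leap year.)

Days in months before Dec: 31 + 29 + 31 + 30 + 31 + 30 + 31 + 31 + 30 + 31 + 30 = 335.
Plus 6 days into Dec → day 341.

341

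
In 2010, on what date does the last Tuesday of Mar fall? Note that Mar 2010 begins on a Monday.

Mar 30, 2010

Mar 2010 begins on a Monday, so the first Tuesday is Mar 2 (1 day later).
Mar 2010 has 31 days. Adding weeks: 2, 9, 16, 23, 30 — the last one ≤ 31 is the 30th.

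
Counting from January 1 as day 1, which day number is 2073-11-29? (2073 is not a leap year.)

333

Days in months before November: 31 + 28 + 31 + 30 + 31 + 30 + 31 + 31 + 30 + 31 = 304.
Plus 29 days into November → day 333.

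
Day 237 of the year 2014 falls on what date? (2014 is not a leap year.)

25 August 2014

January has 31 days (237 − 31 = 206 remain).
February has 28 days (206 − 28 = 178 remain).
March has 31 days (178 − 31 = 147 remain).
April has 30 days (147 − 30 = 117 remain).
May has 31 days (117 − 31 = 86 remain).
June has 30 days (86 − 30 = 56 remain).
July has 31 days (56 − 31 = 25 remain).
25 into August → August 25.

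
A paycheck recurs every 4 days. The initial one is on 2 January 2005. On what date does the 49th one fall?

13 July 2005

The 49th occurrence is 48 intervals after the first: 48 × 4 = 192 days after 2 January 2005.
January has 31 days — 29 days to the end of January leaves 163.
February has 28 days (135 left).
March has 31 days (104 left).
April has 30 days (74 left).
May has 31 days (43 left).
June has 30 days (13 left).
13 days into July → 13 July 2005.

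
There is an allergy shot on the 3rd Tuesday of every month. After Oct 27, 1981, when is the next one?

Nov 17, 1981

Oct 1981 starts on a Thursday; its first Tuesday is the 6th, so the 3rd Tuesday is the 20th — Oct 20, 1981.
That is not after Oct 27, 1981, so look at Nov 1981.
Nov 1981 starts on a Sunday; its first Tuesday is the 3rd, so the 3rd Tuesday is the 17th — Nov 17, 1981.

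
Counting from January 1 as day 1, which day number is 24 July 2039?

Days in months before July: 31 + 28 + 31 + 30 + 31 + 30 = 181.
Plus 24 days into July → day 205.

205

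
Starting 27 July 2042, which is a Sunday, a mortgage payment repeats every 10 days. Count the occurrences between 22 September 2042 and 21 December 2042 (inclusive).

9

Occurrences land 10·i days after 27 July 2042 for i = 0, 1, 2, …
22 September 2042 is 57 days after the start; 57 ÷ 10 = 5 remainder 7; since the remainder is 7, round up to i = 6. First occurrence in the window: #7 on 25 September 2042 (6×10 = 60 days in).
21 December 2042 is 147 days after the start; 147 ÷ 10 = 14 remainder 7. Last occurrence in the window: #15 on 14 December 2042.
Occurrences #7 through #15: 9 in total.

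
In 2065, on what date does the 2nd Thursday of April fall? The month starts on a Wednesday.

April 9, 2065

April 2065 begins on a Wednesday, so the first Thursday is April 2 (1 day later).
The 2nd Thursday is 1 weeks later: 2 + 7 = 9.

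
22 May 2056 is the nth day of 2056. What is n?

143

Days in months before May: 31 + 29 + 31 + 30 = 121.
Plus 22 days into May → day 143.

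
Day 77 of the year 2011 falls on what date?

2011-03-18

January has 31 days (77 − 31 = 46 remain).
February has 28 days (46 − 28 = 18 remain).
18 into March → March 18.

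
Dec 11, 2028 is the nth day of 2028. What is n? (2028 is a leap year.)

Days in months before Dec: 31 + 29 + 31 + 30 + 31 + 30 + 31 + 31 + 30 + 31 + 30 = 335.
Plus 11 days into Dec → day 346.

346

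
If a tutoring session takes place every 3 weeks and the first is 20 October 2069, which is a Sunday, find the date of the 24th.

The 24th occurrence is 23 intervals after the first: 23 × 21 = 483 days after 20 October 2069.
October has 31 days — 11 days to the end of October leaves 472.
From end of October to end of 2069 is 61 days (411 left).
2070 has 365 days (46 left).
January has 31 days (15 left).
15 days into February → 15 February 2071.

15 February 2071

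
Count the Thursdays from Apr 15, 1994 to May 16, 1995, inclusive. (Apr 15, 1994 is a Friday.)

56

Apr 15, 1994 is a Friday; the first Thursday on or after it is Apr 21, 1994 (6 days later).
From Apr 21, 1994 to May 16, 1995: 254 + 136 = 390 days (rest of 1994, to May 16, 1995 in 1995).
390 ÷ 7 = 55 full weeks with remainder 5, so 55 more Thursdays after the first → 56.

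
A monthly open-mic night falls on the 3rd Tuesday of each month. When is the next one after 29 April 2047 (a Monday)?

21 May 2047

April 2047 starts on a Monday; its first Tuesday is the 2nd, so the 3rd Tuesday is the 16th — 16 April 2047.
That is not after 29 April 2047, so look at May 2047.
May 2047 starts on a Wednesday; its first Tuesday is the 7th, so the 3rd Tuesday is the 21st — 21 May 2047.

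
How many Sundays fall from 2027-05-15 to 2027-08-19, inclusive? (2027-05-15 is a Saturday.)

2027-05-15 is a Saturday; the first Sunday on or after it is 2027-05-16 (1 day later).
From 2027-05-16 to 2027-08-19: 15 + 30 + 31 + 19 = 95 days (rest of May, June, July, August).
95 ÷ 7 = 13 full weeks with remainder 4, so 13 more Sundays after the first → 14.

14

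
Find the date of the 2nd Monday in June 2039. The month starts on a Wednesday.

June 2039 begins on a Wednesday, so the first Monday is June 6 (5 days later).
The 2nd Monday is 1 weeks later: 6 + 7 = 13.

June 13, 2039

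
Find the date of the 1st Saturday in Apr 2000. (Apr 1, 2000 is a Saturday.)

Apr 1, 2000

Apr 2000 begins on a Saturday, so the first Saturday is Apr 1.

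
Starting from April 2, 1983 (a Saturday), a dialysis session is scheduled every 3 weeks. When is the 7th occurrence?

August 6, 1983

The 7th occurrence is 6 intervals after the first: 6 × 21 = 126 days after April 2, 1983.
April has 30 days — 28 days to the end of April leaves 98.
May has 31 days (67 left).
June has 30 days (37 left).
July has 31 days (6 left).
6 days into August → August 6, 1983.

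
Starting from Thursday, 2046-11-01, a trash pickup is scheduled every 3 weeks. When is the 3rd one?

2046-12-13

The 3rd occurrence is 2 intervals after the first: 2 × 21 = 42 days after 2046-11-01.
November has 30 days — 29 days to the end of November leaves 13.
13 days into December → 2046-12-13.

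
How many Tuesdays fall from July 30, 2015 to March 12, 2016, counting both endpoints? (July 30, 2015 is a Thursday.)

July 30, 2015 is a Thursday; the first Tuesday on or after it is August 4, 2015 (5 days later).
From August 4, 2015 to March 12, 2016: 27 + 30 + 31 + 30 + 31 + 31 + 29 + 12 = 221 days (rest of August, September, October, November, December, January, February, March).
221 ÷ 7 = 31 full weeks with remainder 4, so 31 more Tuesdays after the first → 32.

32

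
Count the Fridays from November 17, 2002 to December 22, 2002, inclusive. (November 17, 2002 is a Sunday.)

5

November 17, 2002 is a Sunday; the first Friday on or after it is November 22, 2002 (5 days later).
From November 22, 2002 to December 22, 2002: 8 + 22 = 30 days (rest of November, December).
30 ÷ 7 = 4 full weeks with remainder 2, so 4 more Fridays after the first → 5.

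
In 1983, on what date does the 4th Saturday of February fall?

26 February 1983

February 1983 begins on a Tuesday, so the first Saturday is February 5 (4 days later).
The 4th Saturday is 3 weeks later: 5 + 21 = 26.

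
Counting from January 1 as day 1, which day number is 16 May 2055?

136

Days in months before May: 31 + 28 + 31 + 30 = 120.
Plus 16 days into May → day 136.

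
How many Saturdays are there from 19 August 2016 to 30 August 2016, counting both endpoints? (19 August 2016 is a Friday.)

2

19 August 2016 is a Friday; the first Saturday on or after it is 20 August 2016 (1 day later).
From 20 August 2016 to 30 August 2016 is 30 − 20 = 10 days.
10 ÷ 7 = 1 full weeks with remainder 3, so 1 more Saturdays after the first → 2.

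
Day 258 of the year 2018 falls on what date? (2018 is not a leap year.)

Jan has 31 days (258 − 31 = 227 remain).
Feb has 28 days (227 − 28 = 199 remain).
Mar has 31 days (199 − 31 = 168 remain).
Apr has 30 days (168 − 30 = 138 remain).
May has 31 days (138 − 31 = 107 remain).
Jun has 30 days (107 − 30 = 77 remain).
Jul has 31 days (77 − 31 = 46 remain).
Aug has 31 days (46 − 31 = 15 remain).
15 into Sep → Sep 15.

Sep 15, 2018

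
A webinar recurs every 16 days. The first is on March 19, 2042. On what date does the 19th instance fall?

January 1, 2043

The 19th occurrence is 18 intervals after the first: 18 × 16 = 288 days after March 19, 2042.
March has 31 days — 12 days to the end of March leaves 276.
April has 30 days (246 left).
May has 31 days (215 left).
June has 30 days (185 left).
July has 31 days (154 left).
August has 31 days (123 left).
September has 30 days (93 left).
October has 31 days (62 left).
November has 30 days (32 left).
December has 31 days (1 left).
1 day into January → January 1, 2043.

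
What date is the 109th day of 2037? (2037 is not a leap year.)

Apr 19, 2037

Jan has 31 days (109 − 31 = 78 remain).
Feb has 28 days (78 − 28 = 50 remain).
Mar has 31 days (50 − 31 = 19 remain).
19 into Apr → Apr 19.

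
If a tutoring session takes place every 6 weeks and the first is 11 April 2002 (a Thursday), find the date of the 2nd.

23 May 2002

The 2nd occurrence is 1 interval after the first: 1 × 42 = 42 days after 11 April 2002.
April has 30 days — 19 days to the end of April leaves 23.
23 days into May → 23 May 2002.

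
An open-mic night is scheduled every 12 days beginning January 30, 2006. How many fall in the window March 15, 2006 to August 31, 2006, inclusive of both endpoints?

Occurrences land 12·i days after January 30, 2006 for i = 0, 1, 2, …
March 15, 2006 is 44 days after the start; 44 ÷ 12 = 3 remainder 8; since the remainder is 8, round up to i = 4. First occurrence in the window: #5 on March 19, 2006 (4×12 = 48 days in).
August 31, 2006 is 213 days after the start; 213 ÷ 12 = 17 remainder 9. Last occurrence in the window: #18 on August 22, 2006.
Occurrences #5 through #18: 14 in total.

14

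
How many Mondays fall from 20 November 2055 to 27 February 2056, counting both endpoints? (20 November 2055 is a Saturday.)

20 November 2055 is a Saturday; the first Monday on or after it is 22 November 2055 (2 days later).
From 22 November 2055 to 27 February 2056: 8 + 31 + 31 + 27 = 97 days (rest of November, December, January, February).
97 ÷ 7 = 13 full weeks with remainder 6, so 13 more Mondays after the first → 14.

14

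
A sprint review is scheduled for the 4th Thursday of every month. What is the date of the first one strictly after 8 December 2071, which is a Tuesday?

24 December 2071

December 2071 starts on a Tuesday; its first Thursday is the 3rd, so the 4th Thursday is the 24th — 24 December 2071.
24 December 2071 is after 8 December 2071, so that is the next one.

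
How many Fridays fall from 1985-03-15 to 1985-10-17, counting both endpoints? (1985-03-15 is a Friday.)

31

1985-03-15 is a Friday; the first Friday on or after it is 1985-03-15.
From 1985-03-15 to 1985-10-17: 16 + 30 + 31 + 30 + 31 + 31 + 30 + 17 = 216 days (rest of March, April, May, June, July, August, September, October).
216 ÷ 7 = 30 full weeks with remainder 6, so 30 more Fridays after the first → 31.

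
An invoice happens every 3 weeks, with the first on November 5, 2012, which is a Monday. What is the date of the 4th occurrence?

January 7, 2013

The 4th occurrence is 3 intervals after the first: 3 × 21 = 63 days after November 5, 2012.
November has 30 days — 25 days to the end of November leaves 38.
December has 31 days (7 left).
7 days into January → January 7, 2013.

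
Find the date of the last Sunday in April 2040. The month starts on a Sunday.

April 29, 2040

April 2040 begins on a Sunday, so the first Sunday is April 1.
April 2040 has 30 days. Adding weeks: 1, 8, 15, 22, 29 — the last one ≤ 30 is the 29th.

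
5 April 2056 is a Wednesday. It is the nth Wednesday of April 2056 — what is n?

Day 5 falls in week ⌈5/7⌉ of the month.
Days 1–7 hold the 1st Wednesday, 8–14 the 2nd, 15–21 the 3rd, 22–28 the 4th, 29–31 the 5th.
5 is in the range for the 1st.

1st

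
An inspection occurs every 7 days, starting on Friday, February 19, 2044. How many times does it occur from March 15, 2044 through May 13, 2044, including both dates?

9

Occurrences land 7·i days after February 19, 2044 for i = 0, 1, 2, …
March 15, 2044 is 25 days after the start; 25 ÷ 7 = 3 remainder 4; since the remainder is 4, round up to i = 4. First occurrence in the window: #5 on March 18, 2044 (4×7 = 28 days in).
May 13, 2044 is 84 days after the start; 84 ÷ 7 = 12 remainder 0. Last occurrence in the window: #13 on May 13, 2044.
Occurrences #5 through #13: 9 in total.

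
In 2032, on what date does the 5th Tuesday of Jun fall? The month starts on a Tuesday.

Jun 29, 2032

Jun 2032 begins on a Tuesday, so the first Tuesday is Jun 1.
The 5th Tuesday is 4 weeks later: 1 + 28 = 29.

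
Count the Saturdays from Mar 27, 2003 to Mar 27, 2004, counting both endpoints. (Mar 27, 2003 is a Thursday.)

Mar 27, 2003 is a Thursday; the first Saturday on or after it is Mar 29, 2003 (2 days later).
From Mar 29, 2003 to Mar 27, 2004: 277 + 87 = 364 days (rest of 2003, to Mar 27, 2004 in 2004).
364 ÷ 7 = 52 full weeks with remainder 0, so 52 more Saturdays after the first → 53.

53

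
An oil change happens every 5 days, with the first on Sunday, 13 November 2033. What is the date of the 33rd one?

22 April 2034

The 33rd occurrence is 32 intervals after the first: 32 × 5 = 160 days after 13 November 2033.
November has 30 days — 17 days to the end of November leaves 143.
December has 31 days (112 left).
January has 31 days (81 left).
February has 28 days (53 left).
March has 31 days (22 left).
22 days into April → 22 April 2034.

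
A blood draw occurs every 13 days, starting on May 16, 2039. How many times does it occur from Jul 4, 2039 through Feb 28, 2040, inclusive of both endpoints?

19

Occurrences land 13·i days after May 16, 2039 for i = 0, 1, 2, …
Jul 4, 2039 is 49 days after the start; 49 ÷ 13 = 3 remainder 10; since the remainder is 10, round up to i = 4. First occurrence in the window: #5 on Jul 7, 2039 (4×13 = 52 days in).
Feb 28, 2040 is 288 days after the start; 288 ÷ 13 = 22 remainder 2. Last occurrence in the window: #23 on Feb 26, 2040.
Occurrences #5 through #23: 19 in total.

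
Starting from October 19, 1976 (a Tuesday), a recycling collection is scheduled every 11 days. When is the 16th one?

April 2, 1977

The 16th occurrence is 15 intervals after the first: 15 × 11 = 165 days after October 19, 1976.
October has 31 days — 12 days to the end of October leaves 153.
November has 30 days (123 left).
December has 31 days (92 left).
January has 31 days (61 left).
February has 28 days (33 left).
March has 31 days (2 left).
2 days into April → April 2, 1977.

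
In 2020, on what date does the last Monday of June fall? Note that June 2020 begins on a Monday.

29 June 2020

June 2020 begins on a Monday, so the first Monday is June 1.
June 2020 has 30 days. Adding weeks: 1, 8, 15, 22, 29 — the last one ≤ 30 is the 29th.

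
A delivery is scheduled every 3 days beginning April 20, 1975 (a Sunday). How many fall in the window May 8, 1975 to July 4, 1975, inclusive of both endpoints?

Occurrences land 3·i days after April 20, 1975 for i = 0, 1, 2, …
May 8, 1975 is 18 days after the start; 18 ÷ 3 = 6 remainder 0. First occurrence in the window: #7 on May 8, 1975 (6×3 = 18 days in).
July 4, 1975 is 75 days after the start; 75 ÷ 3 = 25 remainder 0. Last occurrence in the window: #26 on July 4, 1975.
Occurrences #7 through #26: 20 in total.

20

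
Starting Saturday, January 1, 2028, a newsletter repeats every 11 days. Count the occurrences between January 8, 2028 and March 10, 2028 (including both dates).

6

Occurrences land 11·i days after January 1, 2028 for i = 0, 1, 2, …
January 8, 2028 is 7 days after the start; 7 ÷ 11 = 0 remainder 7; since the remainder is 7, round up to i = 1. First occurrence in the window: #2 on January 12, 2028 (1×11 = 11 days in).
March 10, 2028 is 69 days after the start; 69 ÷ 11 = 6 remainder 3. Last occurrence in the window: #7 on March 7, 2028.
Occurrences #2 through #7: 6 in total.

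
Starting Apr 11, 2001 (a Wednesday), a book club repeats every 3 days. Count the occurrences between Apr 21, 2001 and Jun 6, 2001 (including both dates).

15

Occurrences land 3·i days after Apr 11, 2001 for i = 0, 1, 2, …
Apr 21, 2001 is 10 days after the start; 10 ÷ 3 = 3 remainder 1; since the remainder is 1, round up to i = 4. First occurrence in the window: #5 on Apr 23, 2001 (4×3 = 12 days in).
Jun 6, 2001 is 56 days after the start; 56 ÷ 3 = 18 remainder 2. Last occurrence in the window: #19 on Jun 4, 2001.
Occurrences #5 through #19: 15 in total.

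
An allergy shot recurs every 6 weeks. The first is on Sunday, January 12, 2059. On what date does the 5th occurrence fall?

June 29, 2059

The 5th occurrence is 4 intervals after the first: 4 × 42 = 168 days after January 12, 2059.
January has 31 days — 19 days to the end of January leaves 149.
February has 28 days (121 left).
March has 31 days (90 left).
April has 30 days (60 left).
May has 31 days (29 left).
29 days into June → June 29, 2059.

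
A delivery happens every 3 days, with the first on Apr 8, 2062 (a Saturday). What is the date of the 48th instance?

Aug 27, 2062

The 48th occurrence is 47 intervals after the first: 47 × 3 = 141 days after Apr 8, 2062.
Apr has 30 days — 22 days to the end of Apr leaves 119.
May has 31 days (88 left).
Jun has 30 days (58 left).
Jul has 31 days (27 left).
27 days into Aug → Aug 27, 2062.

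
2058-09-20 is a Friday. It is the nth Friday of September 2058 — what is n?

3rd

Day 20 falls in week ⌈20/7⌉ of the month.
Days 1–7 hold the 1st Friday, 8–14 the 2nd, 15–21 the 3rd, 22–28 the 4th, 29–31 the 5th.
20 is in the range for the 3rd.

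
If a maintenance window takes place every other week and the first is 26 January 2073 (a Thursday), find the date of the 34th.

3 May 2074

The 34th occurrence is 33 intervals after the first: 33 × 14 = 462 days after 26 January 2073.
January has 31 days — 5 days to the end of January leaves 457.
From end of January to end of 2073 is 334 days (123 left).
January has 31 days (92 left).
February has 28 days (64 left).
March has 31 days (33 left).
April has 30 days (3 left).
3 days into May → 3 May 2074.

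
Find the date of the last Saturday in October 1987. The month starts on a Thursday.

October 1987 begins on a Thursday, so the first Saturday is October 3 (2 days later).
October 1987 has 31 days. Adding weeks: 3, 10, 17, 24, 31 — the last one ≤ 31 is the 31st.

1987-10-31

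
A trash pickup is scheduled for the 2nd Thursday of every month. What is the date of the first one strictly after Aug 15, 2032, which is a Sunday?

Sep 9, 2032

Aug 2032 starts on a Sunday; its first Thursday is the 5th, so the 2nd Thursday is the 12th — Aug 12, 2032.
That is not after Aug 15, 2032, so look at Sep 2032.
Sep 2032 starts on a Wednesday; its first Thursday is the 2nd, so the 2nd Thursday is the 9th — Sep 9, 2032.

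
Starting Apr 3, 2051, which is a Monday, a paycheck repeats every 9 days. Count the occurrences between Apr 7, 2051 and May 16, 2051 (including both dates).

4

Occurrences land 9·i days after Apr 3, 2051 for i = 0, 1, 2, …
Apr 7, 2051 is 4 days after the start; 4 ÷ 9 = 0 remainder 4; since the remainder is 4, round up to i = 1. First occurrence in the window: #2 on Apr 12, 2051 (1×9 = 9 days in).
May 16, 2051 is 43 days after the start; 43 ÷ 9 = 4 remainder 7. Last occurrence in the window: #5 on May 9, 2051.
Occurrences #2 through #5: 4 in total.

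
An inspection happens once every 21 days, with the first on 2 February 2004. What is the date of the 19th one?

14 February 2005

The 19th occurrence is 18 intervals after the first: 18 × 21 = 378 days after 2 February 2004.
February has 29 days — 27 days to the end of February leaves 351.
March has 31 days (320 left).
April has 30 days (290 left).
May has 31 days (259 left).
June has 30 days (229 left).
July has 31 days (198 left).
August has 31 days (167 left).
September has 30 days (137 left).
October has 31 days (106 left).
November has 30 days (76 left).
December has 31 days (45 left).
January has 31 days (14 left).
14 days into February → 14 February 2005.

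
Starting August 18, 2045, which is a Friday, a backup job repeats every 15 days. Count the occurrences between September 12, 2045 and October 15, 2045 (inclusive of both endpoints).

2

Occurrences land 15·i days after August 18, 2045 for i = 0, 1, 2, …
September 12, 2045 is 25 days after the start; 25 ÷ 15 = 1 remainder 10; since the remainder is 10, round up to i = 2. First occurrence in the window: #3 on September 17, 2045 (2×15 = 30 days in).
October 15, 2045 is 58 days after the start; 58 ÷ 15 = 3 remainder 13. Last occurrence in the window: #4 on October 2, 2045.
Occurrences #3 through #4: 2 in total.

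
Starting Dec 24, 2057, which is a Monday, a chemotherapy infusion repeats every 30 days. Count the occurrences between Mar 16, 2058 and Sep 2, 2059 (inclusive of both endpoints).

18

Occurrences land 30·i days after Dec 24, 2057 for i = 0, 1, 2, …
Mar 16, 2058 is 82 days after the start; 82 ÷ 30 = 2 remainder 22; since the remainder is 22, round up to i = 3. First occurrence in the window: #4 on Mar 24, 2058 (3×30 = 90 days in).
Sep 2, 2059 is 617 days after the start; 617 ÷ 30 = 20 remainder 17. Last occurrence in the window: #21 on Aug 16, 2059.
Occurrences #4 through #21: 18 in total.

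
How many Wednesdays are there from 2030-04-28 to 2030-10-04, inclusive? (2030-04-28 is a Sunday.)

2030-04-28 is a Sunday; the first Wednesday on or after it is 2030-05-01 (3 days later).
From 2030-05-01 to 2030-10-04: 30 + 30 + 31 + 31 + 30 + 4 = 156 days (rest of May, June, July, August, September, October).
156 ÷ 7 = 22 full weeks with remainder 2, so 22 more Wednesdays after the first → 23.

23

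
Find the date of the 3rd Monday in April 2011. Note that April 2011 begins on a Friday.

April 2011 begins on a Friday, so the first Monday is April 4 (3 days later).
The 3rd Monday is 2 weeks later: 4 + 14 = 18.

2011-04-18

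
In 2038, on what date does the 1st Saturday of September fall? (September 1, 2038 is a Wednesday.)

September 2038 begins on a Wednesday, so the first Saturday is September 4 (3 days later).

4 September 2038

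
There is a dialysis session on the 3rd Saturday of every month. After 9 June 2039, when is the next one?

June 2039 starts on a Wednesday; its first Saturday is the 4th, so the 3rd Saturday is the 18th — 18 June 2039.
18 June 2039 is after 9 June 2039, so that is the next one.

18 June 2039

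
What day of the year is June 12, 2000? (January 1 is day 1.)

Days in months before June: 31 + 29 + 31 + 30 + 31 = 152.
Plus 12 days into June → day 164.

164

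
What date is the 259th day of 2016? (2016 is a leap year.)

Jan has 31 days (259 − 31 = 228 remain).
Feb has 29 days (228 − 29 = 199 remain).
Mar has 31 days (199 − 31 = 168 remain).
Apr has 30 days (168 − 30 = 138 remain).
May has 31 days (138 − 31 = 107 remain).
Jun has 30 days (107 − 30 = 77 remain).
Jul has 31 days (77 − 31 = 46 remain).
Aug has 31 days (46 − 31 = 15 remain).
15 into Sep → Sep 15.

Sep 15, 2016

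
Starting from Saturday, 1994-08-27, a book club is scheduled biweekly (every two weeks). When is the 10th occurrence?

1994-12-31

The 10th occurrence is 9 intervals after the first: 9 × 14 = 126 days after 1994-08-27.
August has 31 days — 4 days to the end of August leaves 122.
September has 30 days (92 left).
October has 31 days (61 left).
November has 30 days (31 left).
31 days into December → 1994-12-31.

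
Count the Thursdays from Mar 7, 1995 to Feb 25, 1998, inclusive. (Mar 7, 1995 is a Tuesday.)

Mar 7, 1995 is a Tuesday; the first Thursday on or after it is Mar 9, 1995 (2 days later).
From Mar 9, 1995 to Feb 25, 1998: 297 + 366 + 365 + 56 = 1084 days (rest of 1995, 1996, 1997, to Feb 25, 1998 in 1998).
1084 ÷ 7 = 154 full weeks with remainder 6, so 154 more Thursdays after the first → 155.

155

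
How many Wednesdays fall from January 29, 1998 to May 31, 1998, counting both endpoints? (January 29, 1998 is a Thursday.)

17

January 29, 1998 is a Thursday; the first Wednesday on or after it is February 4, 1998 (6 days later).
From February 4, 1998 to May 31, 1998: 24 + 31 + 30 + 31 = 116 days (rest of February, March, April, May).
116 ÷ 7 = 16 full weeks with remainder 4, so 16 more Wednesdays after the first → 17.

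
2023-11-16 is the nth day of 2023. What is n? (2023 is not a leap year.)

320

Days in months before November: 31 + 28 + 31 + 30 + 31 + 30 + 31 + 31 + 30 + 31 = 304.
Plus 16 days into November → day 320.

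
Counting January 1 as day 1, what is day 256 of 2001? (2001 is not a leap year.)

January has 31 days (256 − 31 = 225 remain).
February has 28 days (225 − 28 = 197 remain).
March has 31 days (197 − 31 = 166 remain).
April has 30 days (166 − 30 = 136 remain).
May has 31 days (136 − 31 = 105 remain).
June has 30 days (105 − 30 = 75 remain).
July has 31 days (75 − 31 = 44 remain).
August has 31 days (44 − 31 = 13 remain).
13 into September → September 13.

2001-09-13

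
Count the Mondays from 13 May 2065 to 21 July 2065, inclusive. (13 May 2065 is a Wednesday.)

10

13 May 2065 is a Wednesday; the first Monday on or after it is 18 May 2065 (5 days later).
From 18 May 2065 to 21 July 2065: 13 + 30 + 21 = 64 days (rest of May, June, July).
64 ÷ 7 = 9 full weeks with remainder 1, so 9 more Mondays after the first → 10.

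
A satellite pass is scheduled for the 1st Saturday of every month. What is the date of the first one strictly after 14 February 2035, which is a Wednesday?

3 March 2035

February 2035 starts on a Thursday, so its 1st Saturday is 3 February 2035 (2 days in).
That is not after 14 February 2035, so look at March 2035.
March 2035 starts on a Thursday, so its 1st Saturday is 3 March 2035 (2 days in).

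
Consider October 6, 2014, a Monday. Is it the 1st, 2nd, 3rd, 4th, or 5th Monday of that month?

Day 6 falls in week ⌈6/7⌉ of the month.
Days 1–7 hold the 1st Monday, 8–14 the 2nd, 15–21 the 3rd, 22–28 the 4th, 29–31 the 5th.
6 is in the range for the 1st.

1st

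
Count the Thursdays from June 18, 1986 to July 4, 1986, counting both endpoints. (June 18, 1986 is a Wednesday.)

3

June 18, 1986 is a Wednesday; the first Thursday on or after it is June 19, 1986 (1 day later).
From June 19, 1986 to July 4, 1986: 11 + 4 = 15 days (rest of June, July).
15 ÷ 7 = 2 full weeks with remainder 1, so 2 more Thursdays after the first → 3.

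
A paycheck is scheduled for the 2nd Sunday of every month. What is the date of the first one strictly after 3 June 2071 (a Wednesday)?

14 June 2071

June 2071 starts on a Monday; its first Sunday is the 7th, so the 2nd Sunday is the 14th — 14 June 2071.
14 June 2071 is after 3 June 2071, so that is the next one.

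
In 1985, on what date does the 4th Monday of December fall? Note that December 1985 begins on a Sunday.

December 1985 begins on a Sunday, so the first Monday is December 2 (1 day later).
The 4th Monday is 3 weeks later: 2 + 21 = 23.

1985-12-23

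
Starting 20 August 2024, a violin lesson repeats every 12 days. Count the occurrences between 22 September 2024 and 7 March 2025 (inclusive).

Occurrences land 12·i days after 20 August 2024 for i = 0, 1, 2, …
22 September 2024 is 33 days after the start; 33 ÷ 12 = 2 remainder 9; since the remainder is 9, round up to i = 3. First occurrence in the window: #4 on 25 September 2024 (3×12 = 36 days in).
7 March 2025 is 199 days after the start; 199 ÷ 12 = 16 remainder 7. Last occurrence in the window: #17 on 28 February 2025.
Occurrences #4 through #17: 14 in total.

14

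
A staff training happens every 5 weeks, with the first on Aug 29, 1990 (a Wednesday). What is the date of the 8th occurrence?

May 1, 1991

The 8th occurrence is 7 intervals after the first: 7 × 35 = 245 days after Aug 29, 1990.
Aug has 31 days — 2 days to the end of Aug leaves 243.
Sep has 30 days (213 left).
Oct has 31 days (182 left).
Nov has 30 days (152 left).
Dec has 31 days (121 left).
Jan has 31 days (90 left).
Feb has 28 days (62 left).
Mar has 31 days (31 left).
Apr has 30 days (1 left).
1 day into May → May 1, 1991.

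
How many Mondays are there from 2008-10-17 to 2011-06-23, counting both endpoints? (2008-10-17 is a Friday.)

140

2008-10-17 is a Friday; the first Monday on or after it is 2008-10-20 (3 days later).
From 2008-10-20 to 2011-06-23: 72 + 365 + 365 + 174 = 976 days (rest of 2008, 2009, 2010, to 2011-06-23 in 2011).
976 ÷ 7 = 139 full weeks with remainder 3, so 139 more Mondays after the first → 140.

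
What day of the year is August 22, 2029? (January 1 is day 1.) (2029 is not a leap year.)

234

Days in months before August: 31 + 28 + 31 + 30 + 31 + 30 + 31 = 212.
Plus 22 days into August → day 234.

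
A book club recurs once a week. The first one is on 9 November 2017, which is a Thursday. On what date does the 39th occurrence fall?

The 39th occurrence is 38 intervals after the first: 38 × 7 = 266 days after 9 November 2017.
November has 30 days — 21 days to the end of November leaves 245.
December has 31 days (214 left).
January has 31 days (183 left).
February has 28 days (155 left).
March has 31 days (124 left).
April has 30 days (94 left).
May has 31 days (63 left).
June has 30 days (33 left).
July has 31 days (2 left).
2 days into August → 2 August 2018.

2 August 2018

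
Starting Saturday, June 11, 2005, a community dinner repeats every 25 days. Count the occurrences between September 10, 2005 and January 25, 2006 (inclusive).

Occurrences land 25·i days after June 11, 2005 for i = 0, 1, 2, …
September 10, 2005 is 91 days after the start; 91 ÷ 25 = 3 remainder 16; since the remainder is 16, round up to i = 4. First occurrence in the window: #5 on September 19, 2005 (4×25 = 100 days in).
January 25, 2006 is 228 days after the start; 228 ÷ 25 = 9 remainder 3. Last occurrence in the window: #10 on January 22, 2006.
Occurrences #5 through #10: 6 in total.

6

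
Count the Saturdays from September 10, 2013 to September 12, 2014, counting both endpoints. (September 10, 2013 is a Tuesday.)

52

September 10, 2013 is a Tuesday; the first Saturday on or after it is September 14, 2013 (4 days later).
From September 14, 2013 to September 12, 2014: 108 + 255 = 363 days (rest of 2013, to September 12, 2014 in 2014).
363 ÷ 7 = 51 full weeks with remainder 6, so 51 more Saturdays after the first → 52.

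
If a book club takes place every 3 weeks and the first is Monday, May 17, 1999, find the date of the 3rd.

June 28, 1999

The 3rd occurrence is 2 intervals after the first: 2 × 21 = 42 days after May 17, 1999.
May has 31 days — 14 days to the end of May leaves 28.
28 days into June → June 28, 1999.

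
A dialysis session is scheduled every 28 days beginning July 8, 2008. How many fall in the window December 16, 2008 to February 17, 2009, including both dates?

Occurrences land 28·i days after July 8, 2008 for i = 0, 1, 2, …
December 16, 2008 is 161 days after the start; 161 ÷ 28 = 5 remainder 21; since the remainder is 21, round up to i = 6. First occurrence in the window: #7 on December 23, 2008 (6×28 = 168 days in).
February 17, 2009 is 224 days after the start; 224 ÷ 28 = 8 remainder 0. Last occurrence in the window: #9 on February 17, 2009.
Occurrences #7 through #9: 3 in total.

3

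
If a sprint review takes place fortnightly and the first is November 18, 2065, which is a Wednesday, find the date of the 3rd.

The 3rd occurrence is 2 intervals after the first: 2 × 14 = 28 days after November 18, 2065.
November has 30 days — 12 days to the end of November leaves 16.
16 days into December → December 16, 2065.

December 16, 2065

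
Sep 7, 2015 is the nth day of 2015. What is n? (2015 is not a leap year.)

Days in months before Sep: 31 + 28 + 31 + 30 + 31 + 30 + 31 + 31 = 243.
Plus 7 days into Sep → day 250.

250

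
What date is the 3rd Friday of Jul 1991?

The first Friday of Jul 1991 is Jul 5.
The 3rd Friday is 2 weeks later: 5 + 14 = 19.

Jul 19, 1991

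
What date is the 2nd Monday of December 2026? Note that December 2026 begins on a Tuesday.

December 2026 begins on a Tuesday, so the first Monday is December 7 (6 days later).
The 2nd Monday is 1 weeks later: 7 + 7 = 14.

December 14, 2026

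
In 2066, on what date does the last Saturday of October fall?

October 2066 begins on a Friday, so the first Saturday is October 2 (1 day later).
October 2066 has 31 days. Adding weeks: 2, 9, 16, 23, 30 — the last one ≤ 31 is the 30th.

30 October 2066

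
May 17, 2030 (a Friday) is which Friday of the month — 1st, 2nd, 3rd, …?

3rd

Day 17 falls in week ⌈17/7⌉ of the month.
Days 1–7 hold the 1st Friday, 8–14 the 2nd, 15–21 the 3rd, 22–28 the 4th, 29–31 the 5th.
17 is in the range for the 3rd.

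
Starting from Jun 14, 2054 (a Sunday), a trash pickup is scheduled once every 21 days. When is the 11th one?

Jan 10, 2055

The 11th occurrence is 10 intervals after the first: 10 × 21 = 210 days after Jun 14, 2054.
Jun has 30 days — 16 days to the end of Jun leaves 194.
Jul has 31 days (163 left).
Aug has 31 days (132 left).
Sep has 30 days (102 left).
Oct has 31 days (71 left).
Nov has 30 days (41 left).
Dec has 31 days (10 left).
10 days into Jan → Jan 10, 2055.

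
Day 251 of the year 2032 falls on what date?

January has 31 days (251 − 31 = 220 remain).
February has 29 days (220 − 29 = 191 remain).
March has 31 days (191 − 31 = 160 remain).
April has 30 days (160 − 30 = 130 remain).
May has 31 days (130 − 31 = 99 remain).
June has 30 days (99 − 30 = 69 remain).
July has 31 days (69 − 31 = 38 remain).
August has 31 days (38 − 31 = 7 remain).
7 into September → September 7.

2032-09-07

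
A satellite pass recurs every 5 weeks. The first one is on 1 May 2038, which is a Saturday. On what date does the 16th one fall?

8 October 2039

The 16th occurrence is 15 intervals after the first: 15 × 35 = 525 days after 1 May 2038.
May has 31 days — 30 days to the end of May leaves 495.
From end of May to end of 2038 is 214 days (281 left).
January has 31 days (250 left).
February has 28 days (222 left).
March has 31 days (191 left).
April has 30 days (161 left).
May has 31 days (130 left).
June has 30 days (100 left).
July has 31 days (69 left).
August has 31 days (38 left).
September has 30 days (8 left).
8 days into October → 8 October 2039.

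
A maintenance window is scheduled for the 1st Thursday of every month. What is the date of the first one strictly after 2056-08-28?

2056-09-07

August 2056 starts on a Tuesday, so its 1st Thursday is 2056-08-03 (2 days in).
That is not after 2056-08-28, so look at September 2056.
September 2056 starts on a Friday, so its 1st Thursday is 2056-09-07 (6 days in).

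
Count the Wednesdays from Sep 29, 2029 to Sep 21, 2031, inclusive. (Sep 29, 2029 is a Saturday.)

103

Sep 29, 2029 is a Saturday; the first Wednesday on or after it is Oct 3, 2029 (4 days later).
From Oct 3, 2029 to Sep 21, 2031: 89 + 365 + 264 = 718 days (rest of 2029, 2030, to Sep 21, 2031 in 2031).
718 ÷ 7 = 102 full weeks with remainder 4, so 102 more Wednesdays after the first → 103.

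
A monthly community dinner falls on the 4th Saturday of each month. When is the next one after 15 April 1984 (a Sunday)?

April 1984 starts on a Sunday; its first Saturday is the 7th, so the 4th Saturday is the 28th — 28 April 1984.
28 April 1984 is after 15 April 1984, so that is the next one.

28 April 1984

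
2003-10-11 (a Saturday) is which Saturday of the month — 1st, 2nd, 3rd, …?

Day 11 falls in week ⌈11/7⌉ of the month.
Days 1–7 hold the 1st Saturday, 8–14 the 2nd, 15–21 the 3rd, 22–28 the 4th, 29–31 the 5th.
11 is in the range for the 2nd.

2nd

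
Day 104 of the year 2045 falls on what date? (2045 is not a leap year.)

Jan has 31 days (104 − 31 = 73 remain).
Feb has 28 days (73 − 28 = 45 remain).
Mar has 31 days (45 − 31 = 14 remain).
14 into Apr → Apr 14.

Apr 14, 2045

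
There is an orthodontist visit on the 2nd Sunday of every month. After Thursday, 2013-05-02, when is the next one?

May 2013 starts on a Wednesday; its first Sunday is the 5th, so the 2nd Sunday is the 12th — 2013-05-12.
2013-05-12 is after 2013-05-02, so that is the next one.

2013-05-12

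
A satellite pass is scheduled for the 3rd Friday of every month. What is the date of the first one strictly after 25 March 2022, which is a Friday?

15 April 2022

March 2022 starts on a Tuesday; its first Friday is the 4th, so the 3rd Friday is the 18th — 18 March 2022.
That is not after 25 March 2022, so look at April 2022.
April 2022 starts on a Friday; its first Friday is the 1st, so the 3rd Friday is the 15th — 15 April 2022.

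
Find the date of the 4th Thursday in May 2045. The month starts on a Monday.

May 2045 begins on a Monday, so the first Thursday is May 4 (3 days later).
The 4th Thursday is 3 weeks later: 4 + 21 = 25.

25 May 2045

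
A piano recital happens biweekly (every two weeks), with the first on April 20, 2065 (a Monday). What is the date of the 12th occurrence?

The 12th occurrence is 11 intervals after the first: 11 × 14 = 154 days after April 20, 2065.
April has 30 days — 10 days to the end of April leaves 144.
May has 31 days (113 left).
June has 30 days (83 left).
July has 31 days (52 left).
August has 31 days (21 left).
21 days into September → September 21, 2065.

September 21, 2065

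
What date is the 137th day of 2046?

Jan has 31 days (137 − 31 = 106 remain).
Feb has 28 days (106 − 28 = 78 remain).
Mar has 31 days (78 − 31 = 47 remain).
Apr has 30 days (47 − 30 = 17 remain).
17 into May → May 17.

May 17, 2046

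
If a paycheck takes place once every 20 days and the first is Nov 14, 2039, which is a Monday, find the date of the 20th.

The 20th occurrence is 19 intervals after the first: 19 × 20 = 380 days after Nov 14, 2039.
Nov has 30 days — 16 days to the end of Nov leaves 364.
Dec has 31 days (333 left).
Jan has 31 days (302 left).
Feb has 29 days (273 left).
Mar has 31 days (242 left).
Apr has 30 days (212 left).
May has 31 days (181 left).
Jun has 30 days (151 left).
Jul has 31 days (120 left).
Aug has 31 days (89 left).
Sep has 30 days (59 left).
Oct has 31 days (28 left).
28 days into Nov → Nov 28, 2040.

Nov 28, 2040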